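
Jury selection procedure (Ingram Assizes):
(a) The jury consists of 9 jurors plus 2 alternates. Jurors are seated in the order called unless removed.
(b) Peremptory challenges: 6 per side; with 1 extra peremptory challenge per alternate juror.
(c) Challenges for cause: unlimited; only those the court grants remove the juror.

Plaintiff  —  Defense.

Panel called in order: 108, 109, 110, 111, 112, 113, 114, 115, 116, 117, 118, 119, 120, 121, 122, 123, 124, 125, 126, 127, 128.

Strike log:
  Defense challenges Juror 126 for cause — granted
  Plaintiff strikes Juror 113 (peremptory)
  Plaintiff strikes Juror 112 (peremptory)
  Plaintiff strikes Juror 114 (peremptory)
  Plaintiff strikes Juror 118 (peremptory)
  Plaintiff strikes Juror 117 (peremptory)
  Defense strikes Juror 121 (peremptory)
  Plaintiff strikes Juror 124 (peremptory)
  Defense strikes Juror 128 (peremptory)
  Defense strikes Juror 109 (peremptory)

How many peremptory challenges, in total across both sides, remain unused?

7

Plaintiff allotment: 6 base + 1 × 2 alternates = 8. Defense allotment: 6 base + 1 × 2 alternates = 8.
Plaintiff peremptories used: #113, #112, #114, #118, #117, #124 — 6.
Defense peremptories used: #121, #128, #109 — 3 (the for-cause on #126 doesn't count).
Remaining: (8 − 6) + (8 − 3) = 7.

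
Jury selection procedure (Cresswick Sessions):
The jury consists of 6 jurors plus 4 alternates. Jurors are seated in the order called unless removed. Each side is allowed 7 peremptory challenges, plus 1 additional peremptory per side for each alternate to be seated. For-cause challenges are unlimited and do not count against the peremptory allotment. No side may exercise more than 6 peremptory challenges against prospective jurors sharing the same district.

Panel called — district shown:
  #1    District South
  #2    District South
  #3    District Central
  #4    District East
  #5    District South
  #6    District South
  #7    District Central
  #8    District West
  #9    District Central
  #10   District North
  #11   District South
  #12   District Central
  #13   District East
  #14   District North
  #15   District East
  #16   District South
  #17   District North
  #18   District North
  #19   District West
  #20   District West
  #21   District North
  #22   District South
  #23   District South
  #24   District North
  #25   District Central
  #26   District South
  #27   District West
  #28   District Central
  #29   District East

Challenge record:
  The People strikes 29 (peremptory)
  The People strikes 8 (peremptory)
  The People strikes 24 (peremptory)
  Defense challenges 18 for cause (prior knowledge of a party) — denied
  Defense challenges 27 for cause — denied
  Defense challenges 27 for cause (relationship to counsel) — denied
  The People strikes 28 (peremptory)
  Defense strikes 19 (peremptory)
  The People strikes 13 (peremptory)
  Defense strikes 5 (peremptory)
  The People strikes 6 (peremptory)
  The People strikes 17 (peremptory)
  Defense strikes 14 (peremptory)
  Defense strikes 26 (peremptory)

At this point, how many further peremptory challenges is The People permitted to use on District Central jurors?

The People peremptories so far: #29, #8, #24, #28, #13, #6, #17 — 7 of 11 used, 4 left overall.
Against District Central: #28 — 1 used; per-district cap 6 leaves 5.
Binding limit: min(4, 5) = 4.

4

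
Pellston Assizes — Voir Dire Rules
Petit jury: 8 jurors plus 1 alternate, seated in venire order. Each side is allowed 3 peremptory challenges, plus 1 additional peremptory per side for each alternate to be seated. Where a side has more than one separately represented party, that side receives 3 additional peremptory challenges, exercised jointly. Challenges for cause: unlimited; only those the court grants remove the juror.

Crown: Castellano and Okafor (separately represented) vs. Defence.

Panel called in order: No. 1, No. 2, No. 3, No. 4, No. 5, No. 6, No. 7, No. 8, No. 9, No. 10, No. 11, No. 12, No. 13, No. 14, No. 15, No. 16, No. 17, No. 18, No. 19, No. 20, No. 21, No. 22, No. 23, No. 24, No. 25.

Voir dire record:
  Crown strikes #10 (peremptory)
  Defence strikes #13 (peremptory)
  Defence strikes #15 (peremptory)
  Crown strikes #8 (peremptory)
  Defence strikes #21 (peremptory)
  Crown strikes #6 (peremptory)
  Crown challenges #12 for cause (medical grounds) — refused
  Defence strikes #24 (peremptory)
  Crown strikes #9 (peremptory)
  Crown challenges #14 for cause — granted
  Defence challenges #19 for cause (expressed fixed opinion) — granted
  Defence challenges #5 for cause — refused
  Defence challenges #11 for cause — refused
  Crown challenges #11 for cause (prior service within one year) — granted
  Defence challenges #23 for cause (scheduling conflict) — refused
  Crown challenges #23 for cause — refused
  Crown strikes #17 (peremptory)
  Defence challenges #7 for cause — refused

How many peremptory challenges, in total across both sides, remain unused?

Crown allotment: 3 base + 1 × 1 alternate + 3 multi-party = 7. Defence allotment: 3 base + 1 × 1 alternate = 4.
Crown peremptories used: #10, #8, #6, #9, #17 — 5 (for-cause on #12, #14, #11, #23 don't count).
Defence peremptories used: #13, #15, #21, #24 — 4 (for-cause on #19, #5, #11, #23, #7 don't count).
Remaining: (7 − 5) + (4 − 4) = 2.

2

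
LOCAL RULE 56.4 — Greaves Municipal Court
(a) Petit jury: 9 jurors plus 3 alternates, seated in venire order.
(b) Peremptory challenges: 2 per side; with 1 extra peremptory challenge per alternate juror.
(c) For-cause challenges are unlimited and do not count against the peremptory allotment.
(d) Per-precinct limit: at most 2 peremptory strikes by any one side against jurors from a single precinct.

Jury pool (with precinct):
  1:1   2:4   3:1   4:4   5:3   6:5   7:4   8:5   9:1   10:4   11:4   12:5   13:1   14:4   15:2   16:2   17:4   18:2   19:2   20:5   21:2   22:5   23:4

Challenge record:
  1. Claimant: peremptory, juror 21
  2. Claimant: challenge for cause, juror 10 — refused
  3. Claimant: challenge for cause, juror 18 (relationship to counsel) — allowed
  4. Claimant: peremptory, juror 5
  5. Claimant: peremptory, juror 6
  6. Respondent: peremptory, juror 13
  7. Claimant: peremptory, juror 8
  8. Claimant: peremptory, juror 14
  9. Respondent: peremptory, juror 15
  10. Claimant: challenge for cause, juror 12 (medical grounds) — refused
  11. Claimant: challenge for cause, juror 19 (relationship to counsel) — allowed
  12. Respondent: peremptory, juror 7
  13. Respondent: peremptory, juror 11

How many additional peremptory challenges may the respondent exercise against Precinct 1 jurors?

1

Respondent peremptories so far: #13, #15, #7, #11 — 4 of 5 used, 1 left overall.
Against Precinct 1: #13 — 1 used; per-precinct cap 2 leaves 1.
Binding limit: min(1, 1) = 1.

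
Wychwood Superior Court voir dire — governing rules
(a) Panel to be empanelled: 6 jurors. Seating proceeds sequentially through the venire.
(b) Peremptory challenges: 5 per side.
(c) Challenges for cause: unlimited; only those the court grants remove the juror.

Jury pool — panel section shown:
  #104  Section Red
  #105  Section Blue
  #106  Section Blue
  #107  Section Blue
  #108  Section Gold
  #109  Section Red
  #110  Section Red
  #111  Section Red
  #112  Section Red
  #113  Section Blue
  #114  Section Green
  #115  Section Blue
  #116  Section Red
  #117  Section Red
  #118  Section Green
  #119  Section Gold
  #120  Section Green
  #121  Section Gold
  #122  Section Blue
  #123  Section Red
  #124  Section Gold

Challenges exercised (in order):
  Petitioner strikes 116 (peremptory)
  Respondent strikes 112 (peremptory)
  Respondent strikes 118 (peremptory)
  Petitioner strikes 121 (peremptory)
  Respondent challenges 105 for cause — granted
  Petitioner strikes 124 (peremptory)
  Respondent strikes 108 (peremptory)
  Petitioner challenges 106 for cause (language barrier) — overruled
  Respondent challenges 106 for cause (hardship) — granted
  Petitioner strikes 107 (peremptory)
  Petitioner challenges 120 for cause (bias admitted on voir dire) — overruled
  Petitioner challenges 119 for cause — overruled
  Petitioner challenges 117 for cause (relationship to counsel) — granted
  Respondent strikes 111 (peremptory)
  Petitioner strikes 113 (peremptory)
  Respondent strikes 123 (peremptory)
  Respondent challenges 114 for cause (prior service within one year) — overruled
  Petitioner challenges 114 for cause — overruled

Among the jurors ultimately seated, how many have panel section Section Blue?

Removed: #105, #106, #107, #108, #111, #112, #113, #116, #117, #118, #121, #123, #124.
Seated jurors 1–6: #104, #109, #110, #114, #115, #119.
Of those, in Section Blue: #115 → 1.

1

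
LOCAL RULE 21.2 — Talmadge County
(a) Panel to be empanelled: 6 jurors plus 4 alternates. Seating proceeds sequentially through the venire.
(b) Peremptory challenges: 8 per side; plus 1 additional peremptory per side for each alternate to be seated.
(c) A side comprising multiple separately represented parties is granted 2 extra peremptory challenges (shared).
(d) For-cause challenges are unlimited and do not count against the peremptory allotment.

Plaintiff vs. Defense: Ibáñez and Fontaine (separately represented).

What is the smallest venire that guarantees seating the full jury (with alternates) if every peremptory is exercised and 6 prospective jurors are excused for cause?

Seats to fill: 6 + 4 alternates = 10.
Peremptories — Plaintiff: 8 + 1×4 = 12; Defense: 8 + 1×4 + 2 = 14; total 26.
For-cause removals: 6.
Minimum venire: 10 + 26 + 6 = 42.

42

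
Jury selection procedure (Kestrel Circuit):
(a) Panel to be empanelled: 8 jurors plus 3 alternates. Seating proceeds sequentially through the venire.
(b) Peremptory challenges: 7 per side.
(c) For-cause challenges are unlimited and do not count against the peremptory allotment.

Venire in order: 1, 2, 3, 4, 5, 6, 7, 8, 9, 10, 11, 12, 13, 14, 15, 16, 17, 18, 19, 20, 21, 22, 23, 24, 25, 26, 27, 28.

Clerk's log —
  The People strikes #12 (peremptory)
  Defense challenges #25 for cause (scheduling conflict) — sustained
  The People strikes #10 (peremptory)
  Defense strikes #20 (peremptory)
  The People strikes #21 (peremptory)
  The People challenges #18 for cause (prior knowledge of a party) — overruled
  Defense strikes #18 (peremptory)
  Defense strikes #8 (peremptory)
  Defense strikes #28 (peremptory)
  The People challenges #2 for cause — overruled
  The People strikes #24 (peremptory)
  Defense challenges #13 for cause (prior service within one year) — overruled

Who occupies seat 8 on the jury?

Removed: #8, #10, #12, #18, #20, #21, #24, #25, #28. (#2, #13 stay — for-cause denied.)
Filling seats in venire order through position 8: #1, #2, #3, #4, #5, #6, #7, #9.
So seat 8 is #9.

9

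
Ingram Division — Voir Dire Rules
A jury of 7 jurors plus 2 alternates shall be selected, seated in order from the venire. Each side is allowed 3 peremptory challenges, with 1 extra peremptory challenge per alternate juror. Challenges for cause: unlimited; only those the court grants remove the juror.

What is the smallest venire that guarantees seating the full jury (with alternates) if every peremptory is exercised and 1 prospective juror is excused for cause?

20

Seats to fill: 7 + 2 alternates = 9.
Peremptories: 3 + 1×2 = 5 per side × 2 sides = 10.
For-cause removals: 1.
Minimum venire: 9 + 10 + 1 = 20.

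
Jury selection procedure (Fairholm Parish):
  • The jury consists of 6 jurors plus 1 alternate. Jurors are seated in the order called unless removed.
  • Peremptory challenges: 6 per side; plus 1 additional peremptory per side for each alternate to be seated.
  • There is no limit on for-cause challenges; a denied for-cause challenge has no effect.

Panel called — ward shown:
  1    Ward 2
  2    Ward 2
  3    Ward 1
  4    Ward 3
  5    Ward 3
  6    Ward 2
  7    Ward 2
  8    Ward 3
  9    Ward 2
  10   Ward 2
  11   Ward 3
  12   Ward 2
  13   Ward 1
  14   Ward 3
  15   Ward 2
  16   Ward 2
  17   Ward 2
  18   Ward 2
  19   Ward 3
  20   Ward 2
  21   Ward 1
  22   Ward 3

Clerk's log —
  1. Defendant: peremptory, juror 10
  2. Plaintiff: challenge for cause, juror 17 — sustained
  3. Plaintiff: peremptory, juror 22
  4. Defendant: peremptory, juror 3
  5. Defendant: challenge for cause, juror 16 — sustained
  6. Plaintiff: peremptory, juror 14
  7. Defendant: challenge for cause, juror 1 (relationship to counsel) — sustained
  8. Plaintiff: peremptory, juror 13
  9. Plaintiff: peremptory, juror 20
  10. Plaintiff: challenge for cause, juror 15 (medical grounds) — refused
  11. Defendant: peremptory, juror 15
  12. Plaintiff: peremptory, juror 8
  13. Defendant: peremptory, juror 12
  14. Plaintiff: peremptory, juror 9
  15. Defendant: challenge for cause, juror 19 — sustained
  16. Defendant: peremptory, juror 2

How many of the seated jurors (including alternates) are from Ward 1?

Removed: #1, #2, #3, #8, #9, #10, #12, #13, #14, #15, #16, #17, #19, #20, #22.
Seated (7 incl. alternates): #4, #5, #6, #7, #11, #18, #21.
Of those, in Ward 1: #21 → 1.

1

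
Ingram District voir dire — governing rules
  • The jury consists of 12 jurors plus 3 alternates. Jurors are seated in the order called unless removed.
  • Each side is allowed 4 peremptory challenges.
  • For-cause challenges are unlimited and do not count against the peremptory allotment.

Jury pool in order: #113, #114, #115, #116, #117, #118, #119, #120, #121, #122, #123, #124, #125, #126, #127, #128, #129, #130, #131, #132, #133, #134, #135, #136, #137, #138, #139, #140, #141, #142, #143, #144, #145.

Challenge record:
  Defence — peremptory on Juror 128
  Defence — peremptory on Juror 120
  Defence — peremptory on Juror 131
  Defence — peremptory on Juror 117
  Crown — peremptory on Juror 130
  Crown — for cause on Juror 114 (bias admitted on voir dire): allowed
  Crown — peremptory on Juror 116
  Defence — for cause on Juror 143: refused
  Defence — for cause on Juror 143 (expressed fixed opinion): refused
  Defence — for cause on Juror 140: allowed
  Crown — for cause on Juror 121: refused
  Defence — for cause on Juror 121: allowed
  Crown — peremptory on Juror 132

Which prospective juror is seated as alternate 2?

135

Removed: #114, #116, #117, #120, #121, #128, #130, #131, #132, #140. (#143 stays — for-cause denied.)
Seating in order: seats 1–12 → #113, #115, #118, #119, #122, #123, #124, #125, #126, #127, #129, #133; alternates → #134, #135, #136.
So alternate 2 is #135.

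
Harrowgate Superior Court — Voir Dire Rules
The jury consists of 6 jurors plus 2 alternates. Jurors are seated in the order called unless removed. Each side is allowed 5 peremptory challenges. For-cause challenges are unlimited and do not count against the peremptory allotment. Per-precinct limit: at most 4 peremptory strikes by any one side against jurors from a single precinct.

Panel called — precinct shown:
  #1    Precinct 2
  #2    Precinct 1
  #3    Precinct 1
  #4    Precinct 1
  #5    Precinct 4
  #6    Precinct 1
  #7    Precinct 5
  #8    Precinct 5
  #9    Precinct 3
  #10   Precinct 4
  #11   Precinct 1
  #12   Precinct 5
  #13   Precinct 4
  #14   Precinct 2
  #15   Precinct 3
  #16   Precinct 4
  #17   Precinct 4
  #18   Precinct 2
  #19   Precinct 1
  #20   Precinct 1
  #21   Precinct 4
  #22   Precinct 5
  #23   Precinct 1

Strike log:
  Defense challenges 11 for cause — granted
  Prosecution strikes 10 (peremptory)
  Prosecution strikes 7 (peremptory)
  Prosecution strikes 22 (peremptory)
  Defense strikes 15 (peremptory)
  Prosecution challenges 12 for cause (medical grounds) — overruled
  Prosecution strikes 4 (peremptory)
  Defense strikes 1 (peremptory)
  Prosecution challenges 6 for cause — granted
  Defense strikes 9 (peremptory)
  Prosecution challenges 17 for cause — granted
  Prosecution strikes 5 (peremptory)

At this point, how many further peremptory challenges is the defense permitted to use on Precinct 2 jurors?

Defense peremptories so far: #15, #1, #9 — 3 of 5 used, 2 left overall.
Against Precinct 2: #1 — 1 used; per-precinct cap 4 leaves 3.
Binding limit: min(2, 3) = 2.

2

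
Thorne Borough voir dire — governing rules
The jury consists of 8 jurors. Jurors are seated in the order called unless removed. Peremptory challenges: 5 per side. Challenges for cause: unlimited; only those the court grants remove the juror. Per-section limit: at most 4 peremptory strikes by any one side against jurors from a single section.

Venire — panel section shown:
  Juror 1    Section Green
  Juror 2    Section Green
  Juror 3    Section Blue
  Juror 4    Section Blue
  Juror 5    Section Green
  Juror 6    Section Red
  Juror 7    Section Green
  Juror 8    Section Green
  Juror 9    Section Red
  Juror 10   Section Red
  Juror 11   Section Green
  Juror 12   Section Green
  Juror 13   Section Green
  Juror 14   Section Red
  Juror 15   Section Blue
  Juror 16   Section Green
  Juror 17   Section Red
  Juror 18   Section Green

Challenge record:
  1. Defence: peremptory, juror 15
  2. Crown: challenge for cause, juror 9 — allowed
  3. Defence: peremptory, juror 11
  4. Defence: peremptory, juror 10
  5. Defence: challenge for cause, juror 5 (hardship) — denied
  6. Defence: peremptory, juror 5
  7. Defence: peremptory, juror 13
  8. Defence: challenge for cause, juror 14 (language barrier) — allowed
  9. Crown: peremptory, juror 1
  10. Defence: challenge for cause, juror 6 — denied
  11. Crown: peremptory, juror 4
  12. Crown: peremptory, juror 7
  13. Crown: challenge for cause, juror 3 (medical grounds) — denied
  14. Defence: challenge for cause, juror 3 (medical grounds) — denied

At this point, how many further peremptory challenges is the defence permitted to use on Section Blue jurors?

Defence peremptories so far: #15, #11, #10, #5, #13 — 5 of 5 used, 0 left overall.
Against Section Blue: #15 — 1 used; per-section cap 4 leaves 3.
Binding limit: min(0, 3) = 0.

0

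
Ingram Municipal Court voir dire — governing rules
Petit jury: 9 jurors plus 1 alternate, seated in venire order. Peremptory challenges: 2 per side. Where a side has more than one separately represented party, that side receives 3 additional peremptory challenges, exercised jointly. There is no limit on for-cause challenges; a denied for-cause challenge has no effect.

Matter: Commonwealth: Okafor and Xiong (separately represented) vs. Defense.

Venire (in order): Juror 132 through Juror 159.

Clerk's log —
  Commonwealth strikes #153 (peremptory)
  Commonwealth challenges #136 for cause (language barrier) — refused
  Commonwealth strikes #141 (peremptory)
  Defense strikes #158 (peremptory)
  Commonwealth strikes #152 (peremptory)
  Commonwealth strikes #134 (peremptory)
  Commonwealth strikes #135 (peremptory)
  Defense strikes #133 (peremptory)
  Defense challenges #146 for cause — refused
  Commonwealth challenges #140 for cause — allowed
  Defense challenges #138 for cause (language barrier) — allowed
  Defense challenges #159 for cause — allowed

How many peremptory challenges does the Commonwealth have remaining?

Commonwealth allotment: 2 base + 3 multi-party = 5.
Commonwealth peremptories used: #153, #141, #152, #134, #135 — 5 (for-cause on #136, #140 don't count).
Remaining: 5 − 5 = 0.

0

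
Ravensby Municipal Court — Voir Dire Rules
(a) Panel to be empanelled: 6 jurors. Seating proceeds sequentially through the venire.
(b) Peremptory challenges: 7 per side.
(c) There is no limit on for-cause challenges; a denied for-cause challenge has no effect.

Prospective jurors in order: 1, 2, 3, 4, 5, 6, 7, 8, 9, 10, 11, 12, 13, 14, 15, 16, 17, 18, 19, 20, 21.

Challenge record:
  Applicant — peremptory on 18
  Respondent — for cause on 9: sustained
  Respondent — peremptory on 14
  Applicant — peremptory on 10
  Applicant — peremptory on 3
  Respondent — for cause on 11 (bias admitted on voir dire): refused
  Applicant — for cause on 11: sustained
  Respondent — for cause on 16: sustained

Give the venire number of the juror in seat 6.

7

Removed: #3, #9, #10, #11, #14, #16, #18.
Seating in order: seats 1–6 → #1, #2, #4, #5, #6, #7.
So seat 6 is #7.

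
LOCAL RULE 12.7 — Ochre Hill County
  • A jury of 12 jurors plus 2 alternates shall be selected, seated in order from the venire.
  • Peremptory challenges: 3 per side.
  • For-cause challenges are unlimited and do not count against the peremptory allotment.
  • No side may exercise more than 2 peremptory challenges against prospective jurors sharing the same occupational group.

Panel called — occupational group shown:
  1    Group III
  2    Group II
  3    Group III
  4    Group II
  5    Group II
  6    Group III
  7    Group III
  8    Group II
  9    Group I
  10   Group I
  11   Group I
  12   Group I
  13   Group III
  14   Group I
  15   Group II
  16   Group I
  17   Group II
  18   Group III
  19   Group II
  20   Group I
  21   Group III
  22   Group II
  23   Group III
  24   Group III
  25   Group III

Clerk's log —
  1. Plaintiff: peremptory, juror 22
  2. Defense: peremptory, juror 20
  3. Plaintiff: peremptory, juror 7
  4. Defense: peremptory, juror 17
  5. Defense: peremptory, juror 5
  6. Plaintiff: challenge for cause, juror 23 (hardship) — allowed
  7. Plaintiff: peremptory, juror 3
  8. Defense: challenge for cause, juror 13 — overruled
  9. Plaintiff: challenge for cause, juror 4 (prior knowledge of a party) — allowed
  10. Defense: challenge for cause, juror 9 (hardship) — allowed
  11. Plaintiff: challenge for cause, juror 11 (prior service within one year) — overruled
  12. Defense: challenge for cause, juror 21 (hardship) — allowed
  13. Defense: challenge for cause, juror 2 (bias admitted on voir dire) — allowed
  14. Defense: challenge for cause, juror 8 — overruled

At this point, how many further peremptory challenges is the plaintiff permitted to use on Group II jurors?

Plaintiff peremptories so far: #22, #7, #3 — 3 of 3 used, 0 left overall.
Against Group II: #22 — 1 used; per-group cap 2 leaves 1.
Binding limit: min(0, 1) = 0.

0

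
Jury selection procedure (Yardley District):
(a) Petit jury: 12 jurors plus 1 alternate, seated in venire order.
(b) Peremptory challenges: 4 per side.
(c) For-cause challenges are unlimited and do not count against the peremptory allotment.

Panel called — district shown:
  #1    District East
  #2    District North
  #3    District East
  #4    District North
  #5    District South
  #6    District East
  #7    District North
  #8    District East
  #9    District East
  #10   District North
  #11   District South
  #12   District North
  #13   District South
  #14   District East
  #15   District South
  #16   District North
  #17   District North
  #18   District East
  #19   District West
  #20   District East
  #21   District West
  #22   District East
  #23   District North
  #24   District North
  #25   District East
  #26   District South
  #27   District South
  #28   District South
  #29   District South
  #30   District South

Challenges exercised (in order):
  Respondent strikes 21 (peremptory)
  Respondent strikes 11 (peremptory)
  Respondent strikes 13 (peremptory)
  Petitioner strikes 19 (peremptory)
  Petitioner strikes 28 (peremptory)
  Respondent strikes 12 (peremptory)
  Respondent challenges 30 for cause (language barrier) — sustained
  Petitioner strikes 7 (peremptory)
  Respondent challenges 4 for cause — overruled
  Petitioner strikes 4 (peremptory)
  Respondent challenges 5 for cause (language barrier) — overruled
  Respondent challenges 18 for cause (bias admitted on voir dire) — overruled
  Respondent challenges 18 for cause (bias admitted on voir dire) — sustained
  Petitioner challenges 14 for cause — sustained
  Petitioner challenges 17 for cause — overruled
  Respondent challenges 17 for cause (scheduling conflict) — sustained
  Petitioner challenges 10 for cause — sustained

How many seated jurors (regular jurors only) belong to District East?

7

Removed: #4, #7, #10, #11, #12, #13, #14, #17, #18, #19, #21, #28, #30.
Seated jurors 1–12: #1, #2, #3, #5, #6, #8, #9, #15, #16, #20, #22, #23 (alternates #24 not counted).
Of those, in District East: #1, #3, #6, #8, #9, #20, #22 → 7.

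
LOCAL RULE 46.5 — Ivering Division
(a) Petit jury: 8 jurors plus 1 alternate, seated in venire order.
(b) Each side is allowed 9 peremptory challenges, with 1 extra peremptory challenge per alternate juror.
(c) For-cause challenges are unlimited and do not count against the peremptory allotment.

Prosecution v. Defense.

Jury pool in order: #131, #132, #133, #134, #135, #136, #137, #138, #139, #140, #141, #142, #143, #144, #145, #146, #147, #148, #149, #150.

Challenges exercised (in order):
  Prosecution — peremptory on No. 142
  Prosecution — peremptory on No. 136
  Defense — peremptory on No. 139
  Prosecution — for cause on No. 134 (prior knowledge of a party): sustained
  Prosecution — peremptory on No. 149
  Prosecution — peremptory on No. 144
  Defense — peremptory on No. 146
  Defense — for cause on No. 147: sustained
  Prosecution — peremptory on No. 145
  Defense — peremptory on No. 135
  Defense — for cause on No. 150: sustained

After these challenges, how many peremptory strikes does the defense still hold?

7

Defense allotment: 9 base + 1 × 1 alternate = 10.
Defense peremptories used: #139, #146, #135 — 3 (for-cause on #147, #150 don't count).
Remaining: 10 − 3 = 7.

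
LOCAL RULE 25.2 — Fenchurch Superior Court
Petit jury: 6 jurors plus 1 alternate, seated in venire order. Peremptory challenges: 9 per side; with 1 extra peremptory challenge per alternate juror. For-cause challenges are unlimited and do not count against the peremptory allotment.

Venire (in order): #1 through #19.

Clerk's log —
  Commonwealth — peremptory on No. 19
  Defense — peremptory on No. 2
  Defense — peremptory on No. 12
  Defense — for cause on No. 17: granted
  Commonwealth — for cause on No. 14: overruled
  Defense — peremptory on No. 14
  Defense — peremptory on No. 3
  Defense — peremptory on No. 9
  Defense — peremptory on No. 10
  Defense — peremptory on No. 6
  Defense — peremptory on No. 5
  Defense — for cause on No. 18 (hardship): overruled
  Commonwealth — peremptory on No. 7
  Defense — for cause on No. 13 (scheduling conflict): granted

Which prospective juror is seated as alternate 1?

18

Removed: #2, #3, #5, #6, #7, #9, #10, #12, #13, #14, #17, #19. (#18 stays — for-cause denied.)
Seating in order: seats 1–6 → #1, #4, #8, #11, #15, #16; alternates → #18.
So alternate 1 is #18.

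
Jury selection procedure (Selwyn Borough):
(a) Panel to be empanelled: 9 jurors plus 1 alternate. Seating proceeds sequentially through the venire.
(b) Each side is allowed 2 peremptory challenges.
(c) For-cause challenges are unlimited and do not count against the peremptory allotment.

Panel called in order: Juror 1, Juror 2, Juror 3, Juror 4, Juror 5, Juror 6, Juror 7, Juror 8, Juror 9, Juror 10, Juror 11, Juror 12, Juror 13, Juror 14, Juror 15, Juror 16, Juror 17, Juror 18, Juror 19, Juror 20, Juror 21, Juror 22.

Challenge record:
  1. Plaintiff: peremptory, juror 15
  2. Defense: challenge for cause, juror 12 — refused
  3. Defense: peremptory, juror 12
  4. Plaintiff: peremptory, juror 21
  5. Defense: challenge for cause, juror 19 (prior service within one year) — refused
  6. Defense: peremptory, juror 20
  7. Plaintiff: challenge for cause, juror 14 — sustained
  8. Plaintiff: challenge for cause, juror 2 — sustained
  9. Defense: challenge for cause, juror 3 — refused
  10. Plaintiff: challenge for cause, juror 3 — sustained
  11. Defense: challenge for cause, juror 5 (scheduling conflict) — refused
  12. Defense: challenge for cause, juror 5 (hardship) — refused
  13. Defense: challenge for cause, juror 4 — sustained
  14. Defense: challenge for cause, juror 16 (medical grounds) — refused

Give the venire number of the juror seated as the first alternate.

Removed: #2, #3, #4, #12, #14, #15, #20, #21. (#5, #16, #19 stay — for-cause denied.)
Seating in order: seats 1–9 → #1, #5, #6, #7, #8, #9, #10, #11, #13; alternates → #16.
So alternate 1 is #16.

16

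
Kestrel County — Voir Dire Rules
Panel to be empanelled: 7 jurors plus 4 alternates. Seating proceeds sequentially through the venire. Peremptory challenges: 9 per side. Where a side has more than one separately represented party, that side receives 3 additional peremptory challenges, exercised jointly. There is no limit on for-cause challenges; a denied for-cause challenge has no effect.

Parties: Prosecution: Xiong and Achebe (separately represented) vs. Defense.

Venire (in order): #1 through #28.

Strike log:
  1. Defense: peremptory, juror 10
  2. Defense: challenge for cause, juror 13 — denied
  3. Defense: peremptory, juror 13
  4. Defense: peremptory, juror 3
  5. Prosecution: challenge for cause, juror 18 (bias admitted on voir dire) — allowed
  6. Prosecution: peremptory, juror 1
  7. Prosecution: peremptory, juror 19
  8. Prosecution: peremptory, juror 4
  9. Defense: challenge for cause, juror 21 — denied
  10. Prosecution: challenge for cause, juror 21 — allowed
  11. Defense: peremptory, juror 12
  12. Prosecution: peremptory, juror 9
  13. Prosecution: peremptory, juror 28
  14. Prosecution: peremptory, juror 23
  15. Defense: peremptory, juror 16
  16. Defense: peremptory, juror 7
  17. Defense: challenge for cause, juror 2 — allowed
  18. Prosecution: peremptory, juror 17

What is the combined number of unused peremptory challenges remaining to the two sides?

8

Prosecution allotment: 9 base + 3 multi-party = 12. Defense allotment: 9.
Prosecution peremptories used: #1, #19, #4, #9, #28, #23, #17 — 7 (for-cause on #18, #21 don't count).
Defense peremptories used: #10, #13, #3, #12, #16, #7 — 6 (for-cause on #13, #21, #2 don't count).
Remaining: (12 − 7) + (9 − 6) = 8.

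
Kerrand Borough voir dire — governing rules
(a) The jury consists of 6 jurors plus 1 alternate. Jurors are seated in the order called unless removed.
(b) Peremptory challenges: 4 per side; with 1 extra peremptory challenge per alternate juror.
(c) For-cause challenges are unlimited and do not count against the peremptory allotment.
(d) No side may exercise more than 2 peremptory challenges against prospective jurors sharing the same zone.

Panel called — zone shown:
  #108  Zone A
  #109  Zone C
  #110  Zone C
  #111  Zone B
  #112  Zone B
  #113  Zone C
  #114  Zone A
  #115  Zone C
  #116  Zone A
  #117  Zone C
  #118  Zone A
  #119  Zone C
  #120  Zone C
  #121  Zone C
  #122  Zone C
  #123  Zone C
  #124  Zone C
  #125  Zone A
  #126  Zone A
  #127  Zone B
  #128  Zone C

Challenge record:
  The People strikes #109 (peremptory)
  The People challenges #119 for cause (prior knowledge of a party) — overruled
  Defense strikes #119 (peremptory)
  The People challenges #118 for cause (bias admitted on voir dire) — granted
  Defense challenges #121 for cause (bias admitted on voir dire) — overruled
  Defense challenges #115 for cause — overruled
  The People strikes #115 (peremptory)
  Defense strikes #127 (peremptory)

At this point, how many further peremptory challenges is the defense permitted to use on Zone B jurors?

Defense peremptories so far: #119, #127 — 2 of 5 used, 3 left overall.
Against Zone B: #127 — 1 used; per-zone cap 2 leaves 1.
Binding limit: min(3, 1) = 1.

1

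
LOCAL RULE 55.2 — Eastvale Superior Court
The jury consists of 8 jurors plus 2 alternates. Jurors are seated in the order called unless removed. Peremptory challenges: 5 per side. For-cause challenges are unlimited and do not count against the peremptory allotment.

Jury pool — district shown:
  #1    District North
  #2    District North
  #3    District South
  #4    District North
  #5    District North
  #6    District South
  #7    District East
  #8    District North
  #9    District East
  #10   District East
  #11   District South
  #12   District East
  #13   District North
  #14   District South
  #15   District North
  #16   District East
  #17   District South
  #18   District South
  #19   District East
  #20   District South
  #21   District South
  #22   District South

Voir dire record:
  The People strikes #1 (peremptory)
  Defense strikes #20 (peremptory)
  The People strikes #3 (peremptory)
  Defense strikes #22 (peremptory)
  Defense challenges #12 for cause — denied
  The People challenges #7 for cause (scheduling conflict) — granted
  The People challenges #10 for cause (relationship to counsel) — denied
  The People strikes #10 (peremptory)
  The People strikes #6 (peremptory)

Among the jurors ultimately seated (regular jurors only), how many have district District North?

5

Removed: #1, #3, #6, #7, #10, #20, #22.
Seated jurors 1–8: #2, #4, #5, #8, #9, #11, #12, #13 (alternates #14, #15 not counted).
Of those, in District North: #2, #4, #5, #8, #13 → 5.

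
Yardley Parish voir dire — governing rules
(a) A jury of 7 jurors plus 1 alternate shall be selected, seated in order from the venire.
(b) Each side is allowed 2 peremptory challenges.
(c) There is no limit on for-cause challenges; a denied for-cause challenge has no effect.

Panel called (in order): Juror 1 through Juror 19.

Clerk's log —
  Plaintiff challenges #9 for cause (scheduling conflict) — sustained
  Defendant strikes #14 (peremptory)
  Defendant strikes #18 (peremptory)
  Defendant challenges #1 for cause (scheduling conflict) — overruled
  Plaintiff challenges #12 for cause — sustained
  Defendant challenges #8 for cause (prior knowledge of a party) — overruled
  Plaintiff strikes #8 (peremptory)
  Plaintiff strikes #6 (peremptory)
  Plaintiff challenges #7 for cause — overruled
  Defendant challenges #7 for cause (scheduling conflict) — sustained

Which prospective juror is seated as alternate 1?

Removed: #6, #7, #8, #9, #12, #14, #18. (#1 stays — for-cause denied.)
Seating in order: seats 1–7 → #1, #2, #3, #4, #5, #10, #11; alternates → #13.
So alternate 1 is #13.

13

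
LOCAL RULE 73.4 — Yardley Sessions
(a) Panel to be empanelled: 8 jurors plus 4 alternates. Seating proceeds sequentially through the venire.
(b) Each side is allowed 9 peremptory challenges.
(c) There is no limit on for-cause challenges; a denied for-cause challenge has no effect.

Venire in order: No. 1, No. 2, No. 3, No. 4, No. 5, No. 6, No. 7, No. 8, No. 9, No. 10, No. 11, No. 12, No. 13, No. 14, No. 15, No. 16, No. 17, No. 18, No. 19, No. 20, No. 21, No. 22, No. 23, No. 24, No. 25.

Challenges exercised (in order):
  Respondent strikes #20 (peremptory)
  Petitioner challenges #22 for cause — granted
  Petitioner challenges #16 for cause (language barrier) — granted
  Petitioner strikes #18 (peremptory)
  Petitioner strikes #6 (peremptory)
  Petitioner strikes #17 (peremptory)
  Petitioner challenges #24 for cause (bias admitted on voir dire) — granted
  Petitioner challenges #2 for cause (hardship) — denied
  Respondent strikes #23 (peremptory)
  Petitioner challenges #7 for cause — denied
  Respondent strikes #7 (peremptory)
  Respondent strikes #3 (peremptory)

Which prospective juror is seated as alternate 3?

14

Removed: #3, #6, #7, #16, #17, #18, #20, #22, #23, #24. (#2 stays — for-cause denied.)
Filling seats in venire order through position 11: #1, #2, #4, #5, #8, #9, #10, #11, #12, #13, #14.
So alternate 3 is #14.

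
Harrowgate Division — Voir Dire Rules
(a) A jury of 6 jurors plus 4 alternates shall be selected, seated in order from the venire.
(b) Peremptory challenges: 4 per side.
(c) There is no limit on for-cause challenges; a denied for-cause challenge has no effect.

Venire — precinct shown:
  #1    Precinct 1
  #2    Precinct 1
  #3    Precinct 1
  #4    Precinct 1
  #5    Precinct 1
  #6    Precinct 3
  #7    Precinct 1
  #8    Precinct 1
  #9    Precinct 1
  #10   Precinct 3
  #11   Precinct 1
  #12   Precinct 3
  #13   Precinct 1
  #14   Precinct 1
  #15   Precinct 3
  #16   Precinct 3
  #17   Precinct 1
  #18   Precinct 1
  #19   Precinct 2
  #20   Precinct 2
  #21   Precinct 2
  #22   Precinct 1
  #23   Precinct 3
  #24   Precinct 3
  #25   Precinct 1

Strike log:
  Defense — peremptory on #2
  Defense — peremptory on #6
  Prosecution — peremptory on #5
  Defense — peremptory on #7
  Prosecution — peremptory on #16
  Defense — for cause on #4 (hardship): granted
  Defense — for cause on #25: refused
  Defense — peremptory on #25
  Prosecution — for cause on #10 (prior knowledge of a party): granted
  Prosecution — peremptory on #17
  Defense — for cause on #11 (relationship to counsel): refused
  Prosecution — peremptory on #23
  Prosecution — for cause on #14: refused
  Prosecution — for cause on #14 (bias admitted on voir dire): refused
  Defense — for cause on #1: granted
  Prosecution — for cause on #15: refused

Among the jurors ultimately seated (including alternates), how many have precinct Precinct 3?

2

Removed: #1, #2, #4, #5, #6, #7, #10, #16, #17, #23, #25.
Seated (10 incl. alternates): #3, #8, #9, #11, #12, #13, #14, #15, #18, #19.
Of those, in Precinct 3: #12, #15 → 2.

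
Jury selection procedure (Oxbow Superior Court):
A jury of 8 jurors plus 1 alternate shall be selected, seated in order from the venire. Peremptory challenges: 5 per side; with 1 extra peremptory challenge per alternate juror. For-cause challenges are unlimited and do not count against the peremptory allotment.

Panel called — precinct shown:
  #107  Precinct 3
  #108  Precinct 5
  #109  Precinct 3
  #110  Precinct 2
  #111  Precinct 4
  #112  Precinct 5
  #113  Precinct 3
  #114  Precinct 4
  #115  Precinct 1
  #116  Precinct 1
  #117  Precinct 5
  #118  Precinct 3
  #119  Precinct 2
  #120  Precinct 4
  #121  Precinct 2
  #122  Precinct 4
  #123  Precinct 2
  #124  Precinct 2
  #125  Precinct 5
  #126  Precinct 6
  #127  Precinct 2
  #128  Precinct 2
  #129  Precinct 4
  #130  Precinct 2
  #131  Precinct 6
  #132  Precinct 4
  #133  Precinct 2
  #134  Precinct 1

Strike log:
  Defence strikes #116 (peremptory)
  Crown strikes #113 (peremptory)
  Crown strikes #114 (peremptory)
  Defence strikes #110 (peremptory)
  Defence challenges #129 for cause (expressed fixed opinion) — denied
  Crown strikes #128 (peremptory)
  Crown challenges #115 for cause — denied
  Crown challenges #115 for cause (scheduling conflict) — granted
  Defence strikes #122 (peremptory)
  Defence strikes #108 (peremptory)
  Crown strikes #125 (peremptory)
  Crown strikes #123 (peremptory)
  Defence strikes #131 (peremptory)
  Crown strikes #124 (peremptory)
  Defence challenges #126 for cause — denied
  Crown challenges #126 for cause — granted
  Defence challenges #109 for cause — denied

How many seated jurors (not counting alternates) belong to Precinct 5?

2

Removed: #108, #110, #113, #114, #115, #116, #122, #123, #124, #125, #126, #128, #131.
Seated jurors 1–8: #107, #109, #111, #112, #117, #118, #119, #120 (alternates #121 not counted).
Of those, in Precinct 5: #112, #117 → 2.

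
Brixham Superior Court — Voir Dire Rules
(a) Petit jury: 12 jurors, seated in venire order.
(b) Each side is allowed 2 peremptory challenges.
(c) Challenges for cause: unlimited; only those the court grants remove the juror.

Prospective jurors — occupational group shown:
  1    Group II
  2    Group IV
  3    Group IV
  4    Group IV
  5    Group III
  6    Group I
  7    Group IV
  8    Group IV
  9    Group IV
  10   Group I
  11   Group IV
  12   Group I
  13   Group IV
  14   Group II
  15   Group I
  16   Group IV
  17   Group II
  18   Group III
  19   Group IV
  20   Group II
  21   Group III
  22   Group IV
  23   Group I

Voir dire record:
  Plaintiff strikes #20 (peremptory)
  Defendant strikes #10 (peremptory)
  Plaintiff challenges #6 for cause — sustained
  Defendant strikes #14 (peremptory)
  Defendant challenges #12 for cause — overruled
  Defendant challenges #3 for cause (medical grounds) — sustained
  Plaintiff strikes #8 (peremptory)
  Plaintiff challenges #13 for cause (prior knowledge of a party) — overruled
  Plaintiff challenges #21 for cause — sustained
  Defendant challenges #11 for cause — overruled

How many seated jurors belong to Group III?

Removed: #3, #6, #8, #10, #14, #20, #21.
Seated jurors 1–12: #1, #2, #4, #5, #7, #9, #11, #12, #13, #15, #16, #17.
Of those, in Group III: #5 → 1.

1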